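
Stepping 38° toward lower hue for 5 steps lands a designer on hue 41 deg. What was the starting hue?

5 steps of 38° (toward lower hue) give a net shift of −190°.
Start = end − shift: 41 + 190 = 231°

231°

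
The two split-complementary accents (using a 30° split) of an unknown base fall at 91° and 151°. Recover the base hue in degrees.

301°

The accents sit 30° either side of the complement, so the complement is their short-arc midpoint on the wheel.
Short-arc midpoint of 91° and 151°: 121°.
Base is 180° from the complement: 121 − 180 = -59 → -59 + 360 = 301°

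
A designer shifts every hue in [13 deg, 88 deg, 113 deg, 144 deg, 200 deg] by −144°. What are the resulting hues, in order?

13 − 144 = -131 → -131 + 360 = 229°
88 − 144 = -56 → -56 + 360 = 304°
113 − 144 = -31 → -31 + 360 = 329°
144 − 144 = 0°
200 − 144 = 56°

229°, 304°, 329°, 0°, 56°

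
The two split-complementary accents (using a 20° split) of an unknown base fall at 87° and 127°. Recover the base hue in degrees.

287°

The accents sit 20° either side of the complement, so the complement is their short-arc midpoint on the wheel.
Short-arc midpoint of 87° and 127°: 107°.
Base is 180° from the complement: 107 − 180 = -73 → -73 + 360 = 287°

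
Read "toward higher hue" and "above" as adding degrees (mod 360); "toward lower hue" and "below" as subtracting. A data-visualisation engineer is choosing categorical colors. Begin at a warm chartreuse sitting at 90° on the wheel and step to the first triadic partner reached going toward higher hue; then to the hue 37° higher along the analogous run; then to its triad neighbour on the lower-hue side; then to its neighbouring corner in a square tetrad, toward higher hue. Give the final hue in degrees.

triadic ↑ +120°: 90 + 120 = 210°
analog 37° ↑ +37°: 210 + 37 = 247°
triadic ↓ −120°: 247 − 120 = 127°
square ↑ +90°: 127 + 90 = 217°

217°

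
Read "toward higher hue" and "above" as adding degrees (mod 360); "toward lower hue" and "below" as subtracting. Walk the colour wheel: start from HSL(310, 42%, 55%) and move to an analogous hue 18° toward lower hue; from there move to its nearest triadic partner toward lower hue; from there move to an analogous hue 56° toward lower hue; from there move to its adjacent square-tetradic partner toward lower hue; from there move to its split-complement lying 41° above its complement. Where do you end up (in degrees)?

analog 18° ↓ −18°: 310 − 18 = 292°
triadic ↓ −120°: 292 − 120 = 172°
analog 56° ↓ −56°: 172 − 56 = 116°
square ↓ −90°: 116 − 90 = 26°
split-comp 41° ↑ +221°: 26 + 221 = 247°

247°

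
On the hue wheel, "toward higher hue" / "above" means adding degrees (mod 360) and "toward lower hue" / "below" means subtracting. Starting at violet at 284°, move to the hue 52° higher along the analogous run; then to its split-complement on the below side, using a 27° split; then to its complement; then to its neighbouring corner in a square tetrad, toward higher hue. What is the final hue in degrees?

39°

analog 52° ↑ +52°: 284 + 52 = 336°
split-comp 27° ↓ +153°: 336 + 153 = 489 → 489 − 360 = 129°
complement +180°: 129 + 180 = 309°
square ↑ +90°: 309 + 90 = 399 → 399 − 360 = 39°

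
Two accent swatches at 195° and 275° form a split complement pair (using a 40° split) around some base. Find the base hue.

The accents sit 40° either side of the complement, so the complement is their short-arc midpoint on the wheel.
Short-arc midpoint of 195° and 275°: 235°.
Base is 180° from the complement: 235 − 180 = 55°

55°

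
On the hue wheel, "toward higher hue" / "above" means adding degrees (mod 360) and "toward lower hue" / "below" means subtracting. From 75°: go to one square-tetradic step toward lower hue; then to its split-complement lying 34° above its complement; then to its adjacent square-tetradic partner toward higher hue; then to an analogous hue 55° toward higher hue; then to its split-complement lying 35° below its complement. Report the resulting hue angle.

129°

75 − 90 = -15 → -15 + 360 = 345°   (square ↓)
345 + 214 = 559 → 559 − 360 = 199°   (split-comp 34° ↑)
199 + 90 = 289°   (square ↑)
289 + 55 = 344°   (analog 55° ↑)
344 + 145 = 489 → 489 − 360 = 129°   (split-comp 35° ↓)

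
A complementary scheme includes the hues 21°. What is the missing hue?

201°

The complement sits 180° across the wheel.
The full set through 21° is {21°, 201°}.
Given {21°}, the missing hue is 201°.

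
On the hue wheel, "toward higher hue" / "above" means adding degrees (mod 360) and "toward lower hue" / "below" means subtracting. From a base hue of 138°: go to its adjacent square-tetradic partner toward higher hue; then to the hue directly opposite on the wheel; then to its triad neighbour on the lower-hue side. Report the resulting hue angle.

288°

+90° (square ↑): 138 + 90 = 228°
+180° (complement): 228 + 180 = 408 → 408 − 360 = 48°
−120° (triadic ↓): 48 − 120 = -72 → -72 + 360 = 288°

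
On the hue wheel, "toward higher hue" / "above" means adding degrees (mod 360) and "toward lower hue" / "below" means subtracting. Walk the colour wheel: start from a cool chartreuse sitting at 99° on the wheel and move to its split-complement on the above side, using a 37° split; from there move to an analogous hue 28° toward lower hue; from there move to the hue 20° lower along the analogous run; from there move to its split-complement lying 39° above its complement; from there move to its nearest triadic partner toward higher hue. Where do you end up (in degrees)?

247°

split-comp 37° ↑ +217°: 99 + 217 = 316°
analog 28° ↓ −28°: 316 − 28 = 288°
analog 20° ↓ −20°: 288 − 20 = 268°
split-comp 39° ↑ +219°: 268 + 219 = 487 → 487 − 360 = 127°
triadic ↑ +120°: 127 + 120 = 247°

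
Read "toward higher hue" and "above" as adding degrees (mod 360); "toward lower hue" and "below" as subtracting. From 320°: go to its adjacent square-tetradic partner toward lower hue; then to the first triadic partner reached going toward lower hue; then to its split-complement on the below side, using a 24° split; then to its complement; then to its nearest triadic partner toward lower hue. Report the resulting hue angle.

326°

−90° (square ↓): 320 − 90 = 230°
−120° (triadic ↓): 230 − 120 = 110°
+156° (split-comp 24° ↓): 110 + 156 = 266°
+180° (complement): 266 + 180 = 446 → 446 − 360 = 86°
−120° (triadic ↓): 86 − 120 = -34 → -34 + 360 = 326°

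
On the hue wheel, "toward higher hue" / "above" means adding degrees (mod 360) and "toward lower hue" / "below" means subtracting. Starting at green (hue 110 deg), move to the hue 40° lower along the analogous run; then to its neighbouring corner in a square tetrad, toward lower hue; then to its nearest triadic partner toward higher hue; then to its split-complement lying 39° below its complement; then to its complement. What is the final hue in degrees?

analog 40° ↓ −40°: 110 − 40 = 70°
square ↓ −90°: 70 − 90 = -20 → -20 + 360 = 340°
triadic ↑ +120°: 340 + 120 = 460 → 460 − 360 = 100°
split-comp 39° ↓ +141°: 100 + 141 = 241°
complement +180°: 241 + 180 = 421 → 421 − 360 = 61°

61°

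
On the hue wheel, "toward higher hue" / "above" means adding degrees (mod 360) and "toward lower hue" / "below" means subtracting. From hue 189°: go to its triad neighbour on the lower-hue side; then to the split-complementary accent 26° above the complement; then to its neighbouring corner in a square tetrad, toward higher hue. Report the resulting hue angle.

−120° (triadic ↓): 189 − 120 = 69°
+206° (split-comp 26° ↑): 69 + 206 = 275°
+90° (square ↑): 275 + 90 = 365 → 365 − 360 = 5°

5°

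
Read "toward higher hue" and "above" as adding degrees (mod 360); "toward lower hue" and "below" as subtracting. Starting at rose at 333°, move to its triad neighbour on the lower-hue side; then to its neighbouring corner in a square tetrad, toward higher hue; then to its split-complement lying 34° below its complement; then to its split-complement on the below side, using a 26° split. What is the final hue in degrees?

triadic ↓ −120°: 333 − 120 = 213°
square ↑ +90°: 213 + 90 = 303°
split-comp 34° ↓ +146°: 303 + 146 = 449 → 449 − 360 = 89°
split-comp 26° ↓ +154°: 89 + 154 = 243°

243°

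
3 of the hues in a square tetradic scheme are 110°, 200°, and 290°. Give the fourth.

A square tetradic scheme places four hues every 90°.
The full set through 110° is {20°, 110°, 200°, 290°}.
Given {110°, 200°, 290°}, the missing hue is 20°.

20°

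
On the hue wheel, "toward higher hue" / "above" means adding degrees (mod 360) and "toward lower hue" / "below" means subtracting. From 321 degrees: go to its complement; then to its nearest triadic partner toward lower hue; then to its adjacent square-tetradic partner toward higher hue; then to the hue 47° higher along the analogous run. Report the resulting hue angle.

158°

321 + 180 = 501 → 501 − 360 = 141°   (complement)
141 − 120 = 21°   (triadic ↓)
21 + 90 = 111°   (square ↑)
111 + 47 = 158°   (analog 47° ↑)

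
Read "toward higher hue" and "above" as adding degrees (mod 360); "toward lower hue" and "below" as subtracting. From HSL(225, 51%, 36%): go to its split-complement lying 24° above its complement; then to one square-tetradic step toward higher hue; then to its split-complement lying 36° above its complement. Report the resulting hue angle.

15°

split-comp 24° ↑ +204°: 225 + 204 = 429 → 429 − 360 = 69°
square ↑ +90°: 69 + 90 = 159°
split-comp 36° ↑ +216°: 159 + 216 = 375 → 375 − 360 = 15°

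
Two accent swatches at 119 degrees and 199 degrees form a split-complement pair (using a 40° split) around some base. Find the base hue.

339°

The accents sit 40° either side of the complement, so the complement is their short-arc midpoint on the wheel.
Short-arc midpoint of 119° and 199°: 159°.
Base is 180° from the complement: 159 − 180 = -21 → -21 + 360 = 339°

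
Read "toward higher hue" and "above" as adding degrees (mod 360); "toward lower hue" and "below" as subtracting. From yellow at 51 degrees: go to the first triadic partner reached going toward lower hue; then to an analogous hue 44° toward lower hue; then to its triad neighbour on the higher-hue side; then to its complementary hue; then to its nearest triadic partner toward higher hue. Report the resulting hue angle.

307°

−120° (triadic ↓): 51 − 120 = -69 → -69 + 360 = 291°
−44° (analog 44° ↓): 291 − 44 = 247°
+120° (triadic ↑): 247 + 120 = 367 → 367 − 360 = 7°
+180° (complement): 7 + 180 = 187°
+120° (triadic ↑): 187 + 120 = 307°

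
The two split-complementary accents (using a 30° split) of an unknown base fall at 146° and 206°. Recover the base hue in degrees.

The accents sit 30° either side of the complement, so the complement is their short-arc midpoint on the wheel.
Short-arc midpoint of 146° and 206°: 176°.
Base is 180° from the complement: 176 − 180 = -4 → -4 + 360 = 356°

356°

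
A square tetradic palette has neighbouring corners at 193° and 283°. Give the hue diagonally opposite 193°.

13°

A square tetradic scheme places four hues 90° apart; opposite corners are 180° apart.
193 + 180 = 373 → 373 − 360 = 13°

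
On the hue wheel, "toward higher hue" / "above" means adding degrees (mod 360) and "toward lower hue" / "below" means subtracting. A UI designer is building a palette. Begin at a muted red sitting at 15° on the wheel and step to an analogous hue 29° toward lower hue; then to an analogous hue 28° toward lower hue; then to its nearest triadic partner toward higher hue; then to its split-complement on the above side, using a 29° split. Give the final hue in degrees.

15 − 29 = -14 → -14 + 360 = 346°   (analog 29° ↓)
346 − 28 = 318°   (analog 28° ↓)
318 + 120 = 438 → 438 − 360 = 78°   (triadic ↑)
78 + 209 = 287°   (split-comp 29° ↑)

287°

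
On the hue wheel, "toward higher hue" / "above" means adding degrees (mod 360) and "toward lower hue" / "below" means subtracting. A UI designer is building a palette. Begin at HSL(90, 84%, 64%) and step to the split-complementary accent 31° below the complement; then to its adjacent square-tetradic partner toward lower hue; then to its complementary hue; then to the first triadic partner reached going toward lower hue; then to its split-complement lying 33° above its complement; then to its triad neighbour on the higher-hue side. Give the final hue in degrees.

split-comp 31° ↓ +149°: 90 + 149 = 239°
square ↓ −90°: 239 − 90 = 149°
complement +180°: 149 + 180 = 329°
triadic ↓ −120°: 329 − 120 = 209°
split-comp 33° ↑ +213°: 209 + 213 = 422 → 422 − 360 = 62°
triadic ↑ +120°: 62 + 120 = 182°

182°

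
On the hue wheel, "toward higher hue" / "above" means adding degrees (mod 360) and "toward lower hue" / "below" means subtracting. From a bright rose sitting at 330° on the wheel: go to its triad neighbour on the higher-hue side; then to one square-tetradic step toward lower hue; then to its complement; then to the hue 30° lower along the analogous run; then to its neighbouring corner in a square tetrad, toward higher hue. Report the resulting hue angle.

240°

330 + 120 = 450 → 450 − 360 = 90°   (triadic ↑)
90 − 90 = 0°   (square ↓)
0 + 180 = 180°   (complement)
180 − 30 = 150°   (analog 30° ↓)
150 + 90 = 240°   (square ↑)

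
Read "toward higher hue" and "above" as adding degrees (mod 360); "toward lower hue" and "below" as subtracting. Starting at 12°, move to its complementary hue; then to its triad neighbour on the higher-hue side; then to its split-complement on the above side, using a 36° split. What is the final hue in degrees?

complement +180°: 12 + 180 = 192°
triadic ↑ +120°: 192 + 120 = 312°
split-comp 36° ↑ +216°: 312 + 216 = 528 → 528 − 360 = 168°

168°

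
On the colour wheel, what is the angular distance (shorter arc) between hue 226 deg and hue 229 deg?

|226 − 229| = 3.
3 ≤ 180, so the shorter arc is 3°.

3°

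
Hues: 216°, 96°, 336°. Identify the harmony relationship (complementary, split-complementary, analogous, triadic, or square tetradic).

triadic

Sort the hues: 96°, 216°, 336°.
Successive gaps around the wheel: 120°, 120°, 120°.
Three hues equally spaced 120° apart form a triad.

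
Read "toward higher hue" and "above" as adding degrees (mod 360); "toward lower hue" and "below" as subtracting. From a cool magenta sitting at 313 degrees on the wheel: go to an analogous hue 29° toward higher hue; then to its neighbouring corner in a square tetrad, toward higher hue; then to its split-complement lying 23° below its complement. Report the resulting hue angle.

229°

313 + 29 = 342°   (analog 29° ↑)
342 + 90 = 432 → 432 − 360 = 72°   (square ↑)
72 + 157 = 229°   (split-comp 23° ↓)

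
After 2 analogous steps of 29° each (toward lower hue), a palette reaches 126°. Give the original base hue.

2 steps of 29° (toward lower hue) give a net shift of −58°.
Start = end − shift: 126 + 58 = 184°

184°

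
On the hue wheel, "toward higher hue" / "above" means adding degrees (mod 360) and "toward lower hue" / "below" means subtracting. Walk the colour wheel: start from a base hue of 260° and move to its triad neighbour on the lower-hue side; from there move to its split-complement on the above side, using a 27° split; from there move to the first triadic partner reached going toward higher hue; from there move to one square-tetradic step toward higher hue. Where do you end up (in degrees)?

260 − 120 = 140°   (triadic ↓)
140 + 207 = 347°   (split-comp 27° ↑)
347 + 120 = 467 → 467 − 360 = 107°   (triadic ↑)
107 + 90 = 197°   (square ↑)

197°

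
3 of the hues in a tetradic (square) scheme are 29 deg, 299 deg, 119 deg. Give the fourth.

209°

A square tetradic scheme places four hues every 90°.
The full set through 29° is {29°, 119°, 209°, 299°}.
Given {29°, 119°, 299°}, the missing hue is 209°.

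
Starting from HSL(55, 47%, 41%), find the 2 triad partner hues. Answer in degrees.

175° and 295°

55 + 120 = 175°
55 + 240 = 295°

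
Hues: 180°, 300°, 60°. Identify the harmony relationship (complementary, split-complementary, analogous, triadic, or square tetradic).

triadic

Sort the hues: 60°, 180°, 300°.
Successive gaps around the wheel: 120°, 120°, 120°.
Three hues equally spaced 120° apart form a triad.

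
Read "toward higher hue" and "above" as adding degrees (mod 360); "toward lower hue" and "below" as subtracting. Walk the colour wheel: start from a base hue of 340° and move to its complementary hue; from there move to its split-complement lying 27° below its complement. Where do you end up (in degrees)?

340 + 180 = 520 → 520 − 360 = 160°   (complement)
160 + 153 = 313°   (split-comp 27° ↓)

313°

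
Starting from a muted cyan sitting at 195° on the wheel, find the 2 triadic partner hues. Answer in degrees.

A triad places three hues 120° apart.
195 + 120 = 315°
195 + 240 = 435 → 435 − 360 = 75°

315° and 75°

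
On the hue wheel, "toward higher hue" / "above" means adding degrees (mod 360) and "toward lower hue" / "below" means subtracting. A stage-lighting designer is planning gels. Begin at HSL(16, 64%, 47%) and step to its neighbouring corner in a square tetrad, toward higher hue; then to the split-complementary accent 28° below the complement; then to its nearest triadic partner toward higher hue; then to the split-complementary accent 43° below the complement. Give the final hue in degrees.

155°

square ↑ +90°: 16 + 90 = 106°
split-comp 28° ↓ +152°: 106 + 152 = 258°
triadic ↑ +120°: 258 + 120 = 378 → 378 − 360 = 18°
split-comp 43° ↓ +137°: 18 + 137 = 155°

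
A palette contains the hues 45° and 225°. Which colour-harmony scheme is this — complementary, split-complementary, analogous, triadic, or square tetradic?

Sort the hues: 45°, 225°.
Successive gaps around the wheel: 180°, 180°.
Two hues 180° apart are complementary.

complementary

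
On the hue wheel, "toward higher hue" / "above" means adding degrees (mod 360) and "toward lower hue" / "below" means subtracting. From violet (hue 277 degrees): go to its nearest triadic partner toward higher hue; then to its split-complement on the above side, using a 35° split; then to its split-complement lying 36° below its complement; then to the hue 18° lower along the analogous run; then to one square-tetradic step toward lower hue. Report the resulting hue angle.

288°

triadic ↑ +120°: 277 + 120 = 397 → 397 − 360 = 37°
split-comp 35° ↑ +215°: 37 + 215 = 252°
split-comp 36° ↓ +144°: 252 + 144 = 396 → 396 − 360 = 36°
analog 18° ↓ −18°: 36 − 18 = 18°
square ↓ −90°: 18 − 90 = -72 → -72 + 360 = 288°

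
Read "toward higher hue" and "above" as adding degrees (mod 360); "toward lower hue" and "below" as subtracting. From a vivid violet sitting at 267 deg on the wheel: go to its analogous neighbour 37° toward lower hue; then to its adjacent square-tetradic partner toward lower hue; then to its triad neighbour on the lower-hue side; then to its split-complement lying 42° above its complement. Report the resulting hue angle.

analog 37° ↓ −37°: 267 − 37 = 230°
square ↓ −90°: 230 − 90 = 140°
triadic ↓ −120°: 140 − 120 = 20°
split-comp 42° ↑ +222°: 20 + 222 = 242°

242°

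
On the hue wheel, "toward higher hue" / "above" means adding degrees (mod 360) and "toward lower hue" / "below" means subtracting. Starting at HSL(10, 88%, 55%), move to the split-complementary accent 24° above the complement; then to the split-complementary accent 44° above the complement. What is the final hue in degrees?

+204° (split-comp 24° ↑): 10 + 204 = 214°
+224° (split-comp 44° ↑): 214 + 224 = 438 → 438 − 360 = 78°

78°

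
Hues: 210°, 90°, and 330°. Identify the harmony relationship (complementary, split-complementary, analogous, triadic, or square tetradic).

Sort the hues: 90°, 210°, 330°.
Successive gaps around the wheel: 120°, 120°, 120°.
Three hues equally spaced 120° apart form a triad.

triadic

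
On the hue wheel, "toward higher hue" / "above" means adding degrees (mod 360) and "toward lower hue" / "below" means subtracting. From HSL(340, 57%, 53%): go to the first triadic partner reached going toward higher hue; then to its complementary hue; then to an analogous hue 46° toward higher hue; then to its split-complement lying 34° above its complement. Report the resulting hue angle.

triadic ↑ +120°: 340 + 120 = 460 → 460 − 360 = 100°
complement +180°: 100 + 180 = 280°
analog 46° ↑ +46°: 280 + 46 = 326°
split-comp 34° ↑ +214°: 326 + 214 = 540 → 540 − 360 = 180°

180°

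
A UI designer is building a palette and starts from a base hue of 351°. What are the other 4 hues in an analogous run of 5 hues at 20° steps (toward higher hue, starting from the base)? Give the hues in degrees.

Analogous hues sit every 20° along the wheel.
351 + 20 = 371 → 371 − 360 = 11°
351 + 40 = 391 → 391 − 360 = 31°
351 + 60 = 411 → 411 − 360 = 51°
351 + 80 = 431 → 431 − 360 = 71°

11°, 31°, 51°, and 71°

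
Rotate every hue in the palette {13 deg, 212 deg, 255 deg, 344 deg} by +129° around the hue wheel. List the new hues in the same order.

13 + 129 = 142°
212 + 129 = 341°
255 + 129 = 384 → 384 − 360 = 24°
344 + 129 = 473 → 473 − 360 = 113°

142°, 341°, 24°, 113°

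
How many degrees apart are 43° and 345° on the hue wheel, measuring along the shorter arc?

58°

|43 − 345| = 302.
The shorter arc is 360 − 302 = 58°.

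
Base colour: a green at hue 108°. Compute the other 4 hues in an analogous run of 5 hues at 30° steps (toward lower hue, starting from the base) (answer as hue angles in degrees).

78°, 48°, 18°, 348°

Analogous hues sit every 30° along the wheel.
108 − 30 = 78°
108 − 60 = 48°
108 − 90 = 18°
108 − 120 = -12 → -12 + 360 = 348°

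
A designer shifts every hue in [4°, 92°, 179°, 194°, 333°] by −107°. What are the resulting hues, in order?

257°, 345°, 72°, 87°, 226°

4 − 107 = -103 → -103 + 360 = 257°
92 − 107 = -15 → -15 + 360 = 345°
179 − 107 = 72°
194 − 107 = 87°
333 − 107 = 226°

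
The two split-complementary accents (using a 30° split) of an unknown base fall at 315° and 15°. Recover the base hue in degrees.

The accents sit 30° either side of the complement, so the complement is their short-arc midpoint on the wheel.
Short-arc midpoint of 315° and 15°: 345°.
Base is 180° from the complement: 345 − 180 = 165°

165°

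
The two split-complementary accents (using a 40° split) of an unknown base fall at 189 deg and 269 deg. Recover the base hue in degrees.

The accents sit 40° either side of the complement, so the complement is their short-arc midpoint on the wheel.
Short-arc midpoint of 189° and 269°: 229°.
Base is 180° from the complement: 229 − 180 = 49°

49°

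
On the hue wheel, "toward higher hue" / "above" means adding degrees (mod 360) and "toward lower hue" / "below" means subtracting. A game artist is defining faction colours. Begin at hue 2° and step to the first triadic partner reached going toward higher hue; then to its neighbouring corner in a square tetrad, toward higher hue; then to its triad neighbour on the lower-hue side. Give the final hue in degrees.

+120° (triadic ↑): 2 + 120 = 122°
+90° (square ↑): 122 + 90 = 212°
−120° (triadic ↓): 212 − 120 = 92°

92°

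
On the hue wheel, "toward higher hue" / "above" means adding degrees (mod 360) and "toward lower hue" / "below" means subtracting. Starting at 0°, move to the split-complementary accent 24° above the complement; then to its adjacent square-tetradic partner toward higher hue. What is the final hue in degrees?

split-comp 24° ↑ +204°: 0 + 204 = 204°
square ↑ +90°: 204 + 90 = 294°

294°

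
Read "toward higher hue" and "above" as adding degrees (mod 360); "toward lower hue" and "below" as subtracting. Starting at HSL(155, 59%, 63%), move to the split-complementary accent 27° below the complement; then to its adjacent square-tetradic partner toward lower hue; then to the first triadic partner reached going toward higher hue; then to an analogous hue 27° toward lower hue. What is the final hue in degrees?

155 + 153 = 308°   (split-comp 27° ↓)
308 − 90 = 218°   (square ↓)
218 + 120 = 338°   (triadic ↑)
338 − 27 = 311°   (analog 27° ↓)

311°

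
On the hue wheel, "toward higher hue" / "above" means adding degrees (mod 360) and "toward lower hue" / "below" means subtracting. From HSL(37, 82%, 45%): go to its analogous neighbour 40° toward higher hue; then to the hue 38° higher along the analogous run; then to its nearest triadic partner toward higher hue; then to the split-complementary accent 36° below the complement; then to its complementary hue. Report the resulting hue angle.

199°

37 + 40 = 77°   (analog 40° ↑)
77 + 38 = 115°   (analog 38° ↑)
115 + 120 = 235°   (triadic ↑)
235 + 144 = 379 → 379 − 360 = 19°   (split-comp 36° ↓)
19 + 180 = 199°   (complement)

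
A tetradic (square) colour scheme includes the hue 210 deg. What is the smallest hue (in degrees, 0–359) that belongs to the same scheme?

30°

A square tetradic scheme places four hues every 90°.
The full set through 210° is {30°, 120°, 210°, 300°}.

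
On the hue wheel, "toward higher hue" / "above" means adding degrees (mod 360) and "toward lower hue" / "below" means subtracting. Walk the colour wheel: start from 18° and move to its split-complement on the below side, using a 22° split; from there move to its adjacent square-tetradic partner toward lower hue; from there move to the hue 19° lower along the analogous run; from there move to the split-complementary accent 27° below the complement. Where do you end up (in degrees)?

220°

split-comp 22° ↓ +158°: 18 + 158 = 176°
square ↓ −90°: 176 − 90 = 86°
analog 19° ↓ −19°: 86 − 19 = 67°
split-comp 27° ↓ +153°: 67 + 153 = 220°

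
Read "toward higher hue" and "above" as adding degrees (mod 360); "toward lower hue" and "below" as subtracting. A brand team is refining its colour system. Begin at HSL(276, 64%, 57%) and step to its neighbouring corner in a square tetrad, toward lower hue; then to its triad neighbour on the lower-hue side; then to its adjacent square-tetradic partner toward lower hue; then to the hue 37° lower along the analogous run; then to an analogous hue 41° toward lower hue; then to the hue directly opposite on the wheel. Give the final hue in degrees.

78°

276 − 90 = 186°   (square ↓)
186 − 120 = 66°   (triadic ↓)
66 − 90 = -24 → -24 + 360 = 336°   (square ↓)
336 − 37 = 299°   (analog 37° ↓)
299 − 41 = 258°   (analog 41° ↓)
258 + 180 = 438 → 438 − 360 = 78°   (complement)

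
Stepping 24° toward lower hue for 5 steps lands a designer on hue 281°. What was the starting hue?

41°

5 steps of 24° (toward lower hue) give a net shift of −120°.
Start = end − shift: 281 + 120 = 401 → 401 − 360 = 41°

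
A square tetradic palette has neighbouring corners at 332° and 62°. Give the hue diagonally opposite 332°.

152°

A square tetradic scheme places four hues 90° apart; opposite corners are 180° apart.
332 + 180 = 512 → 512 − 360 = 152°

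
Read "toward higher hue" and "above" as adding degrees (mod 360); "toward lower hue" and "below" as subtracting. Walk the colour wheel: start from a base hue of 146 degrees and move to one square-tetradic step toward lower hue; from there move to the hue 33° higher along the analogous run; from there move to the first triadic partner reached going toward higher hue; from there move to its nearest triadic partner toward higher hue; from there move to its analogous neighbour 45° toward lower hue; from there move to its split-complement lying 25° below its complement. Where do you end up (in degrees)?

79°

146 − 90 = 56°   (square ↓)
56 + 33 = 89°   (analog 33° ↑)
89 + 120 = 209°   (triadic ↑)
209 + 120 = 329°   (triadic ↑)
329 − 45 = 284°   (analog 45° ↓)
284 + 155 = 439 → 439 − 360 = 79°   (split-comp 25° ↓)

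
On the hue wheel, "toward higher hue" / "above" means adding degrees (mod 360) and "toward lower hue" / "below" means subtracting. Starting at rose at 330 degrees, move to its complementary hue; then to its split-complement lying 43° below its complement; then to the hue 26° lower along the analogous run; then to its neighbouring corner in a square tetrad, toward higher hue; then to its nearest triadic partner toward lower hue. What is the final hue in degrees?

330 + 180 = 510 → 510 − 360 = 150°   (complement)
150 + 137 = 287°   (split-comp 43° ↓)
287 − 26 = 261°   (analog 26° ↓)
261 + 90 = 351°   (square ↑)
351 − 120 = 231°   (triadic ↓)

231°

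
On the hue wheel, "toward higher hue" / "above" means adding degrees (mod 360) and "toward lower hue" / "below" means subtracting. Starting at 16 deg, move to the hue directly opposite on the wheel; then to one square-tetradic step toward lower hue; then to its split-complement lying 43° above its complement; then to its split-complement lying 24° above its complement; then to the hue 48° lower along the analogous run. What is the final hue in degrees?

125°

complement +180°: 16 + 180 = 196°
square ↓ −90°: 196 − 90 = 106°
split-comp 43° ↑ +223°: 106 + 223 = 329°
split-comp 24° ↑ +204°: 329 + 204 = 533 → 533 − 360 = 173°
analog 48° ↓ −48°: 173 − 48 = 125°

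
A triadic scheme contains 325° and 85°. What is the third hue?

205°

A triad spaces three hues 120° apart.
The full set is {85°, 205°, 325°}.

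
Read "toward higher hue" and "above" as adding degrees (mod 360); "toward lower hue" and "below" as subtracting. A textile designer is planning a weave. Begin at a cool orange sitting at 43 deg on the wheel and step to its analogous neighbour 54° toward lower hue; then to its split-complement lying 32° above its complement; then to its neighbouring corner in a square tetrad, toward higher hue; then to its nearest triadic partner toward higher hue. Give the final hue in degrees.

51°

analog 54° ↓ −54°: 43 − 54 = -11 → -11 + 360 = 349°
split-comp 32° ↑ +212°: 349 + 212 = 561 → 561 − 360 = 201°
square ↑ +90°: 201 + 90 = 291°
triadic ↑ +120°: 291 + 120 = 411 → 411 − 360 = 51°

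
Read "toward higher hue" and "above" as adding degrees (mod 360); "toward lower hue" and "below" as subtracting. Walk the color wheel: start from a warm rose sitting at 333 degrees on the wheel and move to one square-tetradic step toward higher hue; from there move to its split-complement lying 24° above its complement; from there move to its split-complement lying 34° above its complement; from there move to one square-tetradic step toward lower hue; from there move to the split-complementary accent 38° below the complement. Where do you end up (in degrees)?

173°

square ↑ +90°: 333 + 90 = 423 → 423 − 360 = 63°
split-comp 24° ↑ +204°: 63 + 204 = 267°
split-comp 34° ↑ +214°: 267 + 214 = 481 → 481 − 360 = 121°
square ↓ −90°: 121 − 90 = 31°
split-comp 38° ↓ +142°: 31 + 142 = 173°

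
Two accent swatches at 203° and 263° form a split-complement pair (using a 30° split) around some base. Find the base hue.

The accents sit 30° either side of the complement, so the complement is their short-arc midpoint on the wheel.
Short-arc midpoint of 203° and 263°: 233°.
Base is 180° from the complement: 233 − 180 = 53°

53°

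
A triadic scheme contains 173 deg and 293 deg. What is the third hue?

53°

A triad spaces three hues 120° apart.
The full set is {53°, 173°, 293°}.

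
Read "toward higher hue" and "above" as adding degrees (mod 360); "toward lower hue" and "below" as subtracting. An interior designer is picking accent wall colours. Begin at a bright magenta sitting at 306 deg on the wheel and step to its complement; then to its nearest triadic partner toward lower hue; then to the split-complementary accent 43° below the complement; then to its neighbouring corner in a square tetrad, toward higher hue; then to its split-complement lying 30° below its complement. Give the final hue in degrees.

complement +180°: 306 + 180 = 486 → 486 − 360 = 126°
triadic ↓ −120°: 126 − 120 = 6°
split-comp 43° ↓ +137°: 6 + 137 = 143°
square ↑ +90°: 143 + 90 = 233°
split-comp 30° ↓ +150°: 233 + 150 = 383 → 383 − 360 = 23°

23°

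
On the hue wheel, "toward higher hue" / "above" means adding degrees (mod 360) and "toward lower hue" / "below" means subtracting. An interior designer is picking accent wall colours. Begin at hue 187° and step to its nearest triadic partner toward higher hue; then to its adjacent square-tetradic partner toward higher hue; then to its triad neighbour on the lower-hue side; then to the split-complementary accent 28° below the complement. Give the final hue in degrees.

triadic ↑ +120°: 187 + 120 = 307°
square ↑ +90°: 307 + 90 = 397 → 397 − 360 = 37°
triadic ↓ −120°: 37 − 120 = -83 → -83 + 360 = 277°
split-comp 28° ↓ +152°: 277 + 152 = 429 → 429 − 360 = 69°

69°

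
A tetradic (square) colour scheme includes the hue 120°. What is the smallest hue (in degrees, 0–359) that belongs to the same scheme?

A square tetradic scheme places four hues every 90°.
The full set through 120° is {30°, 120°, 210°, 300°}.

30°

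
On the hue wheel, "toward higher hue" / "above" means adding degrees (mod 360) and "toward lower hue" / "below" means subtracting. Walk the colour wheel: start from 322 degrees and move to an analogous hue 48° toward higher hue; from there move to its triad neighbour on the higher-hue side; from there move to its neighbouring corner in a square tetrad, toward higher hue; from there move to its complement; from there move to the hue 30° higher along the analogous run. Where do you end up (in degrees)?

+48° (analog 48° ↑): 322 + 48 = 370 → 370 − 360 = 10°
+120° (triadic ↑): 10 + 120 = 130°
+90° (square ↑): 130 + 90 = 220°
+180° (complement): 220 + 180 = 400 → 400 − 360 = 40°
+30° (analog 30° ↑): 40 + 30 = 70°

70°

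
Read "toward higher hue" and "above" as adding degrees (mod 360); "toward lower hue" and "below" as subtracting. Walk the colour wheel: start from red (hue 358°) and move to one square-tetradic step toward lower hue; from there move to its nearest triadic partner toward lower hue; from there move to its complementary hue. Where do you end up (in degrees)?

328°

−90° (square ↓): 358 − 90 = 268°
−120° (triadic ↓): 268 − 120 = 148°
+180° (complement): 148 + 180 = 328°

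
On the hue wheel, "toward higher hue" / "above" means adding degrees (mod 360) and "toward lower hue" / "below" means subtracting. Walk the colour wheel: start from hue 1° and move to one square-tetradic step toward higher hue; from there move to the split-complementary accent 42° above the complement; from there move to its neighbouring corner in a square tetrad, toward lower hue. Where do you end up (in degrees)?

+90° (square ↑): 1 + 90 = 91°
+222° (split-comp 42° ↑): 91 + 222 = 313°
−90° (square ↓): 313 − 90 = 223°

223°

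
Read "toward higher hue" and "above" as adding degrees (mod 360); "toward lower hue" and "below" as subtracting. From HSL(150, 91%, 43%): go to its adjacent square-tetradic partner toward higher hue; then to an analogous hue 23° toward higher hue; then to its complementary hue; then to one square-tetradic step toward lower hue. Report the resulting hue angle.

150 + 90 = 240°   (square ↑)
240 + 23 = 263°   (analog 23° ↑)
263 + 180 = 443 → 443 − 360 = 83°   (complement)
83 − 90 = -7 → -7 + 360 = 353°   (square ↓)

353°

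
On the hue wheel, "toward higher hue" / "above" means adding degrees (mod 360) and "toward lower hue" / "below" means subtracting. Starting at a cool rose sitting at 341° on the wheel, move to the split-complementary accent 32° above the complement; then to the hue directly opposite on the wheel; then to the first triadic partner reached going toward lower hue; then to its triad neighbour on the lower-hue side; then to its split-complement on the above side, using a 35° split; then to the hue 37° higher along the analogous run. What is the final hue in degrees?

25°

split-comp 32° ↑ +212°: 341 + 212 = 553 → 553 − 360 = 193°
complement +180°: 193 + 180 = 373 → 373 − 360 = 13°
triadic ↓ −120°: 13 − 120 = -107 → -107 + 360 = 253°
triadic ↓ −120°: 253 − 120 = 133°
split-comp 35° ↑ +215°: 133 + 215 = 348°
analog 37° ↑ +37°: 348 + 37 = 385 → 385 − 360 = 25°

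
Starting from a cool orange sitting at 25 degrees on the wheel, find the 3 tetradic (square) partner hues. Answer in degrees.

A square tetradic scheme places four hues every 90°.
25 + 90 = 115°
25 + 180 = 205°
25 + 270 = 295°

115°, 205°, 295°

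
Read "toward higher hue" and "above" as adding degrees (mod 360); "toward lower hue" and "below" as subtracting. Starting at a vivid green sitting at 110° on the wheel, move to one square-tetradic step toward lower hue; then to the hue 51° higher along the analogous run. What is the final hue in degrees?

71°

110 − 90 = 20°   (square ↓)
20 + 51 = 71°   (analog 51° ↑)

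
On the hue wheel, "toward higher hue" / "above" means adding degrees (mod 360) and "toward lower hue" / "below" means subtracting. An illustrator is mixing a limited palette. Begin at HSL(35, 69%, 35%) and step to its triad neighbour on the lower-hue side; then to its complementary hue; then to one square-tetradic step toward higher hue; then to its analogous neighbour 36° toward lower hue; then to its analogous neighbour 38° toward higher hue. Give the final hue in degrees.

187°

triadic ↓ −120°: 35 − 120 = -85 → -85 + 360 = 275°
complement +180°: 275 + 180 = 455 → 455 − 360 = 95°
square ↑ +90°: 95 + 90 = 185°
analog 36° ↓ −36°: 185 − 36 = 149°
analog 38° ↑ +38°: 149 + 38 = 187°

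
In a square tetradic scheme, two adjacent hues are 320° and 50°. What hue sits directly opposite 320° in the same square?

140°

A square tetradic scheme places four hues 90° apart; opposite corners are 180° apart.
320 + 180 = 500 → 500 − 360 = 140°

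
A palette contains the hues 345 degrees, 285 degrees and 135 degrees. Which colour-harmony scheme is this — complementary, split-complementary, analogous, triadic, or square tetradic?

split-complementary

Sort the hues: 135°, 285°, 345°.
Successive gaps around the wheel: 150°, 60°, 150°.
Two 150° gaps and one 60° gap — a base hue opposite a pair of accents 30° either side of its complement — is the split-complementary pattern.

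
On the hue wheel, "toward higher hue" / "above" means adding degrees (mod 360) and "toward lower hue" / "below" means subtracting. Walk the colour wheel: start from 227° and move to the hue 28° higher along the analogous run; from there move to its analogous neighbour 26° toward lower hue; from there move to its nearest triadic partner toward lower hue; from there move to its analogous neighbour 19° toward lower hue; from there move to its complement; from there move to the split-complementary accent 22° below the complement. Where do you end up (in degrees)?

68°

+28° (analog 28° ↑): 227 + 28 = 255°
−26° (analog 26° ↓): 255 − 26 = 229°
−120° (triadic ↓): 229 − 120 = 109°
−19° (analog 19° ↓): 109 − 19 = 90°
+180° (complement): 90 + 180 = 270°
+158° (split-comp 22° ↓): 270 + 158 = 428 → 428 − 360 = 68°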